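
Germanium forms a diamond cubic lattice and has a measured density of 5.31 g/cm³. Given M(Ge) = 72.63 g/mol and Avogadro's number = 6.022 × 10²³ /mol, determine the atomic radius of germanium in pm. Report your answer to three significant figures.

123 pm

For a diamond cubic cell (Z = 8), a³ = Z·M/(N_A·ρ) = 8 × 72.63 / (6.022 × 10²³ × 5.310) = 1.817 × 10^-22 cm³, so a = 5.664 × 10^-8 cm = 566.4 pm.
Nearest neighbors lie along the body diagonal with √3·a = 8r, so r = 0.2165 × a = 123 pm.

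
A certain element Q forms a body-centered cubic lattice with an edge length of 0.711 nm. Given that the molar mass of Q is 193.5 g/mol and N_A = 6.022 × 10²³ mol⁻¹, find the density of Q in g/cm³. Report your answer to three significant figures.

A BCC unit cell contains Z = 2 atoms.
Cell volume: a³ = (0.711 nm)³ = (7.110 × 10^-8 cm)³ = 3.594 × 10^-22 cm³.
ρ = Z·M/(N_A·a³) = 2 × 193.5 / (6.022 × 10²³ × 3.594 × 10^-22) = 1.788 g/cm³.

1.79 g/cm³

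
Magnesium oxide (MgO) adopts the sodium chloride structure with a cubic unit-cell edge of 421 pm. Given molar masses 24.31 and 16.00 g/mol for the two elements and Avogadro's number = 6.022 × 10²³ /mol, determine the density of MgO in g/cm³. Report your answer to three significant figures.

3.59 g/cm³

The sodium chloride structure contains Z = 4 formula units per cell; M(MgO) = 24.31 + 16.00 = 40.31 g/mol.
a³ = (4.210 × 10^-8 cm)³ = 7.462 × 10^-23 cm³.
ρ = 4 × 40.31 / (6.022 × 10²³ × 7.462 × 10^-23) = 3.588 g/cm³.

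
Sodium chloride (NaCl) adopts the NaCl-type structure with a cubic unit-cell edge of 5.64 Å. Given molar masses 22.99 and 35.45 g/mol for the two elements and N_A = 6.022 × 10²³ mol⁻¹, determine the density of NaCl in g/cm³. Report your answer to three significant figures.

The NaCl-type structure contains Z = 4 formula units per cell; M(NaCl) = 22.99 + 35.45 = 58.44 g/mol.
a³ = (5.640 × 10^-8 cm)³ = 1.794 × 10^-22 cm³.
ρ = 4 × 58.44 / (6.022 × 10²³ × 1.794 × 10^-22) = 2.164 g/cm³.

2.16 g/cm³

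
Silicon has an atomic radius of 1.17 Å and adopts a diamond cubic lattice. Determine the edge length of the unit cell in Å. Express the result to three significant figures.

In a diamond cubic lattice, nearest neighbors lie along the body diagonal with √3·a = 8r.
a = 8r/√3 = 8 × 1.17 / 1.7321 = 5.40 Å.

5.40 Å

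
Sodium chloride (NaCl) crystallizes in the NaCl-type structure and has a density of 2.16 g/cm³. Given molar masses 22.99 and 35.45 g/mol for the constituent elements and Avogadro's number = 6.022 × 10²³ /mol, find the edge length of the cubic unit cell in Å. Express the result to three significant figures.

5.64 Å

M(NaCl) = 58.44 g/mol; Z = 4 formula units per cell.
a³ = Z·M/(N_A·ρ) = 4 × 58.44 / (6.022 × 10²³ × 2.16) = 1.797 × 10^-22 cm³, so a = 5.643 × 10^-8 cm = 5.64 Å.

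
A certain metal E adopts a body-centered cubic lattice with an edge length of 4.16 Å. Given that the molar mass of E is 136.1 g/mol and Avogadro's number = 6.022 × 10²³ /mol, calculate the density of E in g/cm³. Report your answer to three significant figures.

A BCC unit cell contains Z = 2 atoms.
Cell volume: a³ = (4.16 Å)³ = (4.160 × 10^-8 cm)³ = 7.199 × 10^-23 cm³.
ρ = Z·M/(N_A·a³) = 2 × 136.1 / (6.022 × 10²³ × 7.199 × 10^-23) = 6.279 g/cm³.

6.28 g/cm³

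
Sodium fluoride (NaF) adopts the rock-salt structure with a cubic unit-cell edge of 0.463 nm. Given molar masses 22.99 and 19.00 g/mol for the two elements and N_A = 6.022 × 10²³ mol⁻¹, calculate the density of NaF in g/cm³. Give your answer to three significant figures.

2.81 g/cm³

The rock-salt structure contains Z = 4 formula units per cell; M(NaF) = 22.99 + 19.00 = 41.99 g/mol.
a³ = (4.630 × 10^-8 cm)³ = 9.925 × 10^-23 cm³.
ρ = 4 × 41.99 / (6.022 × 10²³ × 9.925 × 10^-23) = 2.810 g/cm³.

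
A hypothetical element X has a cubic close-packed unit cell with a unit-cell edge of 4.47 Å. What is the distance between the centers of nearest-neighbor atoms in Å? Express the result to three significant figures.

3.16 Å

In an FCC structure, atoms touch along the face diagonal, so √2·a = 4r; the nearest-neighbor distance equals 2r = 0.7071·a.
d = 0.7071 × 4.47 = 3.16 Å.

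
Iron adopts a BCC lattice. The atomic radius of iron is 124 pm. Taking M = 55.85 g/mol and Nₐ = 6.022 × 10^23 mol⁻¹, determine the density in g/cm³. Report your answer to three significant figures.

7.90 g/cm³

In a BCC lattice, atoms touch along the body diagonal, so √3·a = 4r, giving a = 286.4 pm = 2.864 × 10^-8 cm.
With Z = 2, ρ = Z·M/(N_A·a³) = 2 × 55.85 / (6.022 × 10²³ × 2.348 × 10^-23) = 7.899 g/cm³.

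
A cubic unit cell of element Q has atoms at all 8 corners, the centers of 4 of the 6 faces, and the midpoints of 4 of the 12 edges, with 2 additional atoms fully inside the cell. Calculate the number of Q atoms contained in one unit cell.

Corner atoms are shared by 8 cells (1/8 each), face atoms by 2 (1/2 each), edge atoms by 4 (1/4 each), interior atoms are unshared.
Net atoms = 8 × 1/8 + 4 × 1/2 + 4 × 1/4 + 2 = 1 + 2 + 1 + 2 = 6.

6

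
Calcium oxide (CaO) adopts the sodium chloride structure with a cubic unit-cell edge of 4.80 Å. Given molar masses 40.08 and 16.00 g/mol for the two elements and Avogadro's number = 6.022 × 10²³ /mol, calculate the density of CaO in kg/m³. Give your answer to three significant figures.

3370 kg/m³

The sodium chloride structure contains Z = 4 formula units per cell; M(CaO) = 40.08 + 16.00 = 56.08 g/mol.
a³ = (4.800 × 10^-8 cm)³ = 1.106 × 10^-22 cm³.
ρ = 4 × 56.08 / (6.022 × 10²³ × 1.106 × 10^-22) = 3.368 g/cm³ = 3370 kg/m³.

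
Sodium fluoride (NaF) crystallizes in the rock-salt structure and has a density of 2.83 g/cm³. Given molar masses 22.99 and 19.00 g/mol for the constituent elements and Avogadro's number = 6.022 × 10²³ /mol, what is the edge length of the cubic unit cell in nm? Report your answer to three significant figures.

0.462 nm

M(NaF) = 41.99 g/mol; Z = 4 formula units per cell.
a³ = Z·M/(N_A·ρ) = 4 × 41.99 / (6.022 × 10²³ × 2.83) = 9.856 × 10^-23 cm³, so a = 4.619 × 10^-8 cm = 0.462 nm.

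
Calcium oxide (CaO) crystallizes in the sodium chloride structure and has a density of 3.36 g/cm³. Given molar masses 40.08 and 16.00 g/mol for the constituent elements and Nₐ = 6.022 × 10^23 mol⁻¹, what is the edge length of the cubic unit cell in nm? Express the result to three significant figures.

M(CaO) = 56.08 g/mol; Z = 4 formula units per cell.
a³ = Z·M/(N_A·ρ) = 4 × 56.08 / (6.022 × 10²³ × 3.36) = 1.109 × 10^-22 cm³, so a = 4.804 × 10^-8 cm = 0.480 nm.

0.480 nm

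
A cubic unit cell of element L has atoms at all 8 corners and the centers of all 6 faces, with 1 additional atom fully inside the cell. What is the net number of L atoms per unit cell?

Corner atoms are shared by 8 cells (1/8 each), face atoms by 2 (1/2 each), interior atoms are unshared.
Net atoms = 8 × 1/8 + 6 × 1/2 + 1 = 1 + 3 + 1 = 5.

5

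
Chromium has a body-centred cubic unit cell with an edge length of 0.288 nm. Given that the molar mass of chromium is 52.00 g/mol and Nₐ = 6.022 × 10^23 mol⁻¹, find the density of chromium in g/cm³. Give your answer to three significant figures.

A BCC unit cell contains Z = 2 atoms.
Cell volume: a³ = (0.288 nm)³ = (2.880 × 10^-8 cm)³ = 2.389 × 10^-23 cm³.
ρ = Z·M/(N_A·a³) = 2 × 52.00 / (6.022 × 10²³ × 2.389 × 10^-23) = 7.230 g/cm³.

7.23 g/cm³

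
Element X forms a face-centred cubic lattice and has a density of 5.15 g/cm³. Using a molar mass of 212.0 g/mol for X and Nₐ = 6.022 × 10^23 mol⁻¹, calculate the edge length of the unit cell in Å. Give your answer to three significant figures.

With Z = 4 atoms per FCC cell, a³ = Z·M/(N_A·ρ) = 4 × 212.0 / (6.022 × 10²³ × 5.150 g/cm³) = 2.734 × 10^-22 cm³.
a = (2.734 × 10^-22)^(1/3) = 6.491 × 10^-8 cm = 6.49 Å.

6.49 Å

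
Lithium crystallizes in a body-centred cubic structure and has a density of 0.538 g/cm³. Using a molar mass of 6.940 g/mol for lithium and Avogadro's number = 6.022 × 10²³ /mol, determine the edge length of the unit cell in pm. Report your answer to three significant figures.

With Z = 2 atoms per BCC cell, a³ = Z·M/(N_A·ρ) = 2 × 6.940 / (6.022 × 10²³ × 0.5380 g/cm³) = 4.284 × 10^-23 cm³.
a = (4.284 × 10^-23)^(1/3) = 3.499 × 10^-8 cm = 350 pm.

350 pm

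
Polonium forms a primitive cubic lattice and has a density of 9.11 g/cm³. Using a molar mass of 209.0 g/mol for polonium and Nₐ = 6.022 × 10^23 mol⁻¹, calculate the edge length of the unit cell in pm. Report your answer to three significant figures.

With Z = 1 atom per simple cubic cell, a³ = Z·M/(N_A·ρ) = 1 × 209.0 / (6.022 × 10²³ × 9.110 g/cm³) = 3.810 × 10^-23 cm³.
a = (3.810 × 10^-23)^(1/3) = 3.365 × 10^-8 cm = 336 pm.

336 pm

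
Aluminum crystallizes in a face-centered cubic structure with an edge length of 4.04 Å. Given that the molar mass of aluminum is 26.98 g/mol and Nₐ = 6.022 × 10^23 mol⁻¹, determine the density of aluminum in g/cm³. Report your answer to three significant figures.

2.72 g/cm³

An FCC unit cell contains Z = 4 atoms.
Cell volume: a³ = (4.04 Å)³ = (4.040 × 10^-8 cm)³ = 6.594 × 10^-23 cm³.
ρ = Z·M/(N_A·a³) = 4 × 26.98 / (6.022 × 10²³ × 6.594 × 10^-23) = 2.718 g/cm³.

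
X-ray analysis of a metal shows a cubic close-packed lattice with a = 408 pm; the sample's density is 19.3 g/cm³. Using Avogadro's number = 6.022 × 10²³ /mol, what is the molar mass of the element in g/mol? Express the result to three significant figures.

197 g/mol

An FCC cell has Z = 4 atoms; a = 4.080 × 10^-8 cm.
M = ρ·N_A·a³/Z = 19.3 × 6.022 × 10²³ × 6.792 × 10^-23 / 4 = 197 g/mol.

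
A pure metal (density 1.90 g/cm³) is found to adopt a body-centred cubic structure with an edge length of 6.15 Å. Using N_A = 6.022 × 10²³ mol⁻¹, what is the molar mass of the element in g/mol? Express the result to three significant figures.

133 g/mol

A BCC cell has Z = 2 atoms; a = 6.150 × 10^-8 cm.
M = ρ·N_A·a³/Z = 1.90 × 6.022 × 10²³ × 2.326 × 10^-22 / 2 = 133 g/mol.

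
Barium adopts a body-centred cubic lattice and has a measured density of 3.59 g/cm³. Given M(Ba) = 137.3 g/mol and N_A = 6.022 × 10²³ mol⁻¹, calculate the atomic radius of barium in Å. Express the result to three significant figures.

2.18 Å

For a BCC cell (Z = 2), a³ = Z·M/(N_A·ρ) = 2 × 137.3 / (6.022 × 10²³ × 3.590) = 1.270 × 10^-22 cm³, so a = 5.027 × 10^-8 cm = 5.027 Å.
Atoms touch along the body diagonal, so √3·a = 4r, so r = 0.4330 × a = 2.18 Å.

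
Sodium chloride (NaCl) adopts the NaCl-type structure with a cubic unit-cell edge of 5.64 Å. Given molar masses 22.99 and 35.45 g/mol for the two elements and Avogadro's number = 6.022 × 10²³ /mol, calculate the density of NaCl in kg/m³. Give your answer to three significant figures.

The NaCl-type structure contains Z = 4 formula units per cell; M(NaCl) = 22.99 + 35.45 = 58.44 g/mol.
a³ = (5.640 × 10^-8 cm)³ = 1.794 × 10^-22 cm³.
ρ = 4 × 58.44 / (6.022 × 10²³ × 1.794 × 10^-22) = 2.164 g/cm³ = 2160 kg/m³.

2160 kg/m³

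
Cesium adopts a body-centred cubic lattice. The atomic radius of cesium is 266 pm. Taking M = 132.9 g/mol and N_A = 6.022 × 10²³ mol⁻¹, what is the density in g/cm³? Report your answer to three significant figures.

In a BCC lattice, atoms touch along the body diagonal, so √3·a = 4r, giving a = 614.3 pm = 6.143 × 10^-8 cm.
With Z = 2, ρ = Z·M/(N_A·a³) = 2 × 132.9 / (6.022 × 10²³ × 2.318 × 10^-22) = 1.904 g/cm³.

1.90 g/cm³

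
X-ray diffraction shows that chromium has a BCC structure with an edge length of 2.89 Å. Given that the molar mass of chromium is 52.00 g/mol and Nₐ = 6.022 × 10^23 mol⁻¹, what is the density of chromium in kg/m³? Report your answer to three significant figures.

A BCC unit cell contains Z = 2 atoms.
Cell volume: a³ = (2.89 Å)³ = (2.890 × 10^-8 cm)³ = 2.414 × 10^-23 cm³.
ρ = Z·M/(N_A·a³) = 2 × 52.00 / (6.022 × 10²³ × 2.414 × 10^-23) = 7.155 g/cm³ = 7150 kg/m³.

7150 kg/m³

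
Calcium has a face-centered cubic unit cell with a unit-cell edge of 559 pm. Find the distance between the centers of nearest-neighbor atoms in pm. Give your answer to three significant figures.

In an FCC structure, atoms touch along the face diagonal, so √2·a = 4r; the nearest-neighbor distance equals 2r = 0.7071·a.
d = 0.7071 × 559 = 395 pm.

395 pm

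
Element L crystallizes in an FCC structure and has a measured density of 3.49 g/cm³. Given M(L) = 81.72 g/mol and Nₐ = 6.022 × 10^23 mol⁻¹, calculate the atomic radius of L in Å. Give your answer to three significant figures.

For an FCC cell (Z = 4), a³ = Z·M/(N_A·ρ) = 4 × 81.72 / (6.022 × 10²³ × 3.490) = 1.555 × 10^-22 cm³, so a = 5.378 × 10^-8 cm = 5.378 Å.
Atoms touch along the face diagonal, so √2·a = 4r, so r = 0.3536 × a = 1.90 Å.

1.90 Å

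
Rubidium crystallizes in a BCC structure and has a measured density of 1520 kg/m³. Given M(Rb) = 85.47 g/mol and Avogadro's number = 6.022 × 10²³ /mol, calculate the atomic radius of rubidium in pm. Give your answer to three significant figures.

248 pm

For a BCC cell (Z = 2), a³ = Z·M/(N_A·ρ) = 2 × 85.47 / (6.022 × 10²³ × 1.520) = 1.867 × 10^-22 cm³, so a = 5.716 × 10^-8 cm = 571.6 pm.
Atoms touch along the body diagonal, so √3·a = 4r, so r = 0.4330 × a = 248 pm.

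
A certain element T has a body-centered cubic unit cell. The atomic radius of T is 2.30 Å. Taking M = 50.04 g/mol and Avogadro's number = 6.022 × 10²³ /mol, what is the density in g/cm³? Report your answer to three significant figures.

In a BCC lattice, atoms touch along the body diagonal, so √3·a = 4r, giving a = 5.312 Å = 5.312 × 10^-8 cm.
With Z = 2, ρ = Z·M/(N_A·a³) = 2 × 50.04 / (6.022 × 10²³ × 1.499 × 10^-22) = 1.109 g/cm³.

1.11 g/cm³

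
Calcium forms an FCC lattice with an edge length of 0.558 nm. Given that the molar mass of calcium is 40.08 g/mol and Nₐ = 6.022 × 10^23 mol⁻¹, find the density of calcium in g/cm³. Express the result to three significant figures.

An FCC unit cell contains Z = 4 atoms.
Cell volume: a³ = (0.558 nm)³ = (5.580 × 10^-8 cm)³ = 1.737 × 10^-22 cm³.
ρ = Z·M/(N_A·a³) = 4 × 40.08 / (6.022 × 10²³ × 1.737 × 10^-22) = 1.532 g/cm³.

1.53 g/cm³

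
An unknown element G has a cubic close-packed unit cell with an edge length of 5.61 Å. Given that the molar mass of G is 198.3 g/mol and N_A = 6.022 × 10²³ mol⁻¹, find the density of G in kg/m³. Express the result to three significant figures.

An FCC unit cell contains Z = 4 atoms.
Cell volume: a³ = (5.61 Å)³ = (5.610 × 10^-8 cm)³ = 1.766 × 10^-22 cm³.
ρ = Z·M/(N_A·a³) = 4 × 198.3 / (6.022 × 10²³ × 1.766 × 10^-22) = 7.460 g/cm³ = 7460 kg/m³.

7460 kg/m³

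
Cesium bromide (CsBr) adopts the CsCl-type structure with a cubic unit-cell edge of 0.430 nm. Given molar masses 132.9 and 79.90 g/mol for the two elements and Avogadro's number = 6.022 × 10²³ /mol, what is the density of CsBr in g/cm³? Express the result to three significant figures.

4.44 g/cm³

The CsCl-type structure contains Z = 1 formula unit per cell; M(CsBr) = 132.9 + 79.90 = 212.8 g/mol.
a³ = (4.300 × 10^-8 cm)³ = 7.951 × 10^-23 cm³.
ρ = 1 × 212.8 / (6.022 × 10²³ × 7.951 × 10^-23) = 4.445 g/cm³.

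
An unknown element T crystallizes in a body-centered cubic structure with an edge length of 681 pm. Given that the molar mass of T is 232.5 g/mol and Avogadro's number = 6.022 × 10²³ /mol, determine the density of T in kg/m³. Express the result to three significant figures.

2440 kg/m³

A BCC unit cell contains Z = 2 atoms.
Cell volume: a³ = (681 pm)³ = (6.810 × 10^-8 cm)³ = 3.158 × 10^-22 cm³.
ρ = Z·M/(N_A·a³) = 2 × 232.5 / (6.022 × 10²³ × 3.158 × 10^-22) = 2.445 g/cm³ = 2440 kg/m³.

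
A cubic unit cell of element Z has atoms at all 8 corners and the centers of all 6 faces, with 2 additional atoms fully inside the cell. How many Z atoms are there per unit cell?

Corner atoms are shared by 8 cells (1/8 each), face atoms by 2 (1/2 each), interior atoms are unshared.
Net atoms = 8 × 1/8 + 6 × 1/2 + 2 = 1 + 3 + 2 = 6.

6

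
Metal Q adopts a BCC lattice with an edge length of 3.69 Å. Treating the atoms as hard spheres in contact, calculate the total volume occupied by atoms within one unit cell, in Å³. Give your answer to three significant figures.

34.2 Å³

In a BCC lattice atoms touch along the body diagonal, so √3·a = 4r, so r = 0.4330a = 1.598 Å.
V_atoms = Z × (4/3)πr³ = 2 × (4/3)π × (1.598)³ = 34.2 Å³.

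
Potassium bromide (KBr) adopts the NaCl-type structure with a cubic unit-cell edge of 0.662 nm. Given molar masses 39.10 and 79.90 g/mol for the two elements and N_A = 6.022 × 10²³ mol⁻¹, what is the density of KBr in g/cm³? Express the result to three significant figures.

2.72 g/cm³

The NaCl-type structure contains Z = 4 formula units per cell; M(KBr) = 39.10 + 79.90 = 119.0 g/mol.
a³ = (6.620 × 10^-8 cm)³ = 2.901 × 10^-22 cm³.
ρ = 4 × 119.0 / (6.022 × 10²³ × 2.901 × 10^-22) = 2.725 g/cm³.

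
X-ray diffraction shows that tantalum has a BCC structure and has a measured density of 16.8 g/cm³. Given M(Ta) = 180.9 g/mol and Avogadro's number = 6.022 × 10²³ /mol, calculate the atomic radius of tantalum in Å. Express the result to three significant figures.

1.43 Å

For a BCC cell (Z = 2), a³ = Z·M/(N_A·ρ) = 2 × 180.9 / (6.022 × 10²³ × 16.80) = 3.576 × 10^-23 cm³, so a = 3.295 × 10^-8 cm = 3.295 Å.
Atoms touch along the body diagonal, so √3·a = 4r, so r = 0.4330 × a = 1.43 Å.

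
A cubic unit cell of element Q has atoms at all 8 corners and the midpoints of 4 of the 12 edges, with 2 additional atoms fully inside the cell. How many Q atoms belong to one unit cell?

4

Corner atoms are shared by 8 cells (1/8 each), edge atoms by 4 (1/4 each), interior atoms are unshared.
Net atoms = 8 × 1/8 + 4 × 1/4 + 2 = 1 + 1 + 2 = 4.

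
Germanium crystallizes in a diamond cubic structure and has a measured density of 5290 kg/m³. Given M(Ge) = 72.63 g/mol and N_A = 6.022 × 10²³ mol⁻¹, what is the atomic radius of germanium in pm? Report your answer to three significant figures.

For a diamond cubic cell (Z = 8), a³ = Z·M/(N_A·ρ) = 8 × 72.63 / (6.022 × 10²³ × 5.290) = 1.824 × 10^-22 cm³, so a = 5.671 × 10^-8 cm = 567.1 pm.
Nearest neighbors lie along the body diagonal with √3·a = 8r, so r = 0.2165 × a = 123 pm.

123 pm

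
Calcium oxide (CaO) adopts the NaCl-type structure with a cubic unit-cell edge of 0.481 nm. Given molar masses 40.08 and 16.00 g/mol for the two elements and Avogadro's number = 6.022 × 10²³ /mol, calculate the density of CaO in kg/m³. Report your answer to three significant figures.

The NaCl-type structure contains Z = 4 formula units per cell; M(CaO) = 40.08 + 16.00 = 56.08 g/mol.
a³ = (4.810 × 10^-8 cm)³ = 1.113 × 10^-22 cm³.
ρ = 4 × 56.08 / (6.022 × 10²³ × 1.113 × 10^-22) = 3.347 g/cm³ = 3350 kg/m³.

3350 kg/m³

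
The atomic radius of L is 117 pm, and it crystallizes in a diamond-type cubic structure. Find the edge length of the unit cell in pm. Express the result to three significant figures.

540 pm

In a diamond cubic lattice, nearest neighbors lie along the body diagonal with √3·a = 8r.
a = 8r/√3 = 8 × 117 / 1.7321 = 540 pm.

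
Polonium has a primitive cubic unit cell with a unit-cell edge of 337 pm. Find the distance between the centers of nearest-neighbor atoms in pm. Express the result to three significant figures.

In a simple cubic structure, atoms touch along the cell edge, so a = 2r; the nearest-neighbor distance equals 2r = 1.000·a.
d = 1.000 × 337 = 337 pm.

337 pm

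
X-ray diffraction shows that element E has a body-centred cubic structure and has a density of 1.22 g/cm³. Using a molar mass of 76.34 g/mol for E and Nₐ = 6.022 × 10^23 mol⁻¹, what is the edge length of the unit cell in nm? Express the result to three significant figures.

With Z = 2 atoms per BCC cell, a³ = Z·M/(N_A·ρ) = 2 × 76.34 / (6.022 × 10²³ × 1.220 g/cm³) = 2.078 × 10^-22 cm³.
a = (2.078 × 10^-22)^(1/3) = 5.923 × 10^-8 cm = 0.592 nm.

0.592 nm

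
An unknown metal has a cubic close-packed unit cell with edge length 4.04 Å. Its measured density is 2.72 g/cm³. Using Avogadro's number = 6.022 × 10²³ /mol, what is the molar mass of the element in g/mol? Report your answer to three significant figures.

27.0 g/mol

An FCC cell has Z = 4 atoms; a = 4.040 × 10^-8 cm.
M = ρ·N_A·a³/Z = 2.72 × 6.022 × 10²³ × 6.594 × 10^-23 / 4 = 27.0 g/mol.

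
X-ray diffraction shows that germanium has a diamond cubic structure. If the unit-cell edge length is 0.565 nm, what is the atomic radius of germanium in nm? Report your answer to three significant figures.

0.122 nm

In a diamond cubic lattice, nearest neighbors lie along the body diagonal with √3·a = 8r.
r = √3·a/8 = 1.7321 × 0.565 / 8 = 0.122 nm.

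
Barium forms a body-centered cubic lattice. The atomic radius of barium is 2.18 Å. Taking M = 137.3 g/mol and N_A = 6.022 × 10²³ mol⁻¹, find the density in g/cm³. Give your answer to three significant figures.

3.57 g/cm³

In a BCC lattice, atoms touch along the body diagonal, so √3·a = 4r, giving a = 5.034 Å = 5.034 × 10^-8 cm.
With Z = 2, ρ = Z·M/(N_A·a³) = 2 × 137.3 / (6.022 × 10²³ × 1.276 × 10^-22) = 3.573 g/cm³.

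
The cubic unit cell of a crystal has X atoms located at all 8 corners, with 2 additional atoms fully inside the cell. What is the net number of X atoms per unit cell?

3

Corner atoms are shared by 8 cells (1/8 each), interior atoms are unshared.
Net atoms = 8 × 1/8 + 2 = 1 + 2 = 3.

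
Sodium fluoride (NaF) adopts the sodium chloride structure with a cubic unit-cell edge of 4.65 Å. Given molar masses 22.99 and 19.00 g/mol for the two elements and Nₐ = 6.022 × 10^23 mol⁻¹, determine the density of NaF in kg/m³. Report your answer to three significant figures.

The sodium chloride structure contains Z = 4 formula units per cell; M(NaF) = 22.99 + 19.00 = 41.99 g/mol.
a³ = (4.650 × 10^-8 cm)³ = 1.005 × 10^-22 cm³.
ρ = 4 × 41.99 / (6.022 × 10²³ × 1.005 × 10^-22) = 2.774 g/cm³ = 2770 kg/m³.

2770 kg/m³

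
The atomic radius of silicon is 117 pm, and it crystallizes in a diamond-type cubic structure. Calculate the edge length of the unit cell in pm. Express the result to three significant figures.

540 pm

In a diamond cubic lattice, nearest neighbors lie along the body diagonal with √3·a = 8r.
a = 8r/√3 = 8 × 117 / 1.7321 = 540 pm.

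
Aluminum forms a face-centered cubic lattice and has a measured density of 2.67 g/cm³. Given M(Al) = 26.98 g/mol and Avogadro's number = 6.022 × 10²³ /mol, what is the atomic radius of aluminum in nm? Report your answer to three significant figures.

0.144 nm

For an FCC cell (Z = 4), a³ = Z·M/(N_A·ρ) = 4 × 26.98 / (6.022 × 10²³ × 2.670) = 6.712 × 10^-23 cm³, so a = 4.064 × 10^-8 cm = 0.4064 nm.
Atoms touch along the face diagonal, so √2·a = 4r, so r = 0.3536 × a = 0.144 nm.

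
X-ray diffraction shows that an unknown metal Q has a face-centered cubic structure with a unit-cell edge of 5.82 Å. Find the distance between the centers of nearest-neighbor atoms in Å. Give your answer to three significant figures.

4.12 Å

In an FCC structure, atoms touch along the face diagonal, so √2·a = 4r; the nearest-neighbor distance equals 2r = 0.7071·a.
d = 0.7071 × 5.82 = 4.12 Å.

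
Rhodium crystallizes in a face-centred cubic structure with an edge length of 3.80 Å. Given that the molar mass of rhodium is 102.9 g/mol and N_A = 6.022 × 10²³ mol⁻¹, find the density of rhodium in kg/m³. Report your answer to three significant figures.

An FCC unit cell contains Z = 4 atoms.
Cell volume: a³ = (3.80 Å)³ = (3.800 × 10^-8 cm)³ = 5.487 × 10^-23 cm³.
ρ = Z·M/(N_A·a³) = 4 × 102.9 / (6.022 × 10²³ × 5.487 × 10^-23) = 12.46 g/cm³ = 12500 kg/m³.

12500 kg/m³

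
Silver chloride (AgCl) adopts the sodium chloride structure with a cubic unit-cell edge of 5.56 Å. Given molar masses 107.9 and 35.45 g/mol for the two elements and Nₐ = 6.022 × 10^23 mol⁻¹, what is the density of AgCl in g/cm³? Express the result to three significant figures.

5.54 g/cm³

The sodium chloride structure contains Z = 4 formula units per cell; M(AgCl) = 107.9 + 35.45 = 143.35 g/mol.
a³ = (5.560 × 10^-8 cm)³ = 1.719 × 10^-22 cm³.
ρ = 4 × 143.35 / (6.022 × 10²³ × 1.719 × 10^-22) = 5.540 g/cm³.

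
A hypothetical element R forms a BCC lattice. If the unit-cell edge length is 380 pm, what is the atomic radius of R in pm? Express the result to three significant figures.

165 pm

In a BCC lattice, atoms touch along the body diagonal, so √3·a = 4r.
r = √3·a/4 = 1.7321 × 380 / 4 = 165 pm.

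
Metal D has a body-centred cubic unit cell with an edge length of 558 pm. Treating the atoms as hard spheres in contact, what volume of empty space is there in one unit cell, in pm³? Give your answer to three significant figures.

5.56 × 10^7 pm³

In a BCC lattice atoms touch along the body diagonal, so √3·a = 4r, so r = 0.4330a = 241.6 pm.
V_cell = a³ = 1.737 × 10^8 pm³; V_atoms = 2 × (4/3)πr³ = 1.182 × 10^8 pm³.
Empty space = 1.737 × 10^8 − 1.182 × 10^8 = 5.56 × 10^7 pm³.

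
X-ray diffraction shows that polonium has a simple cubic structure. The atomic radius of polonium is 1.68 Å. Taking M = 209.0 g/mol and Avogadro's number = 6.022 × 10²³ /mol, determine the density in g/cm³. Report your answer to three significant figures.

In a simple cubic lattice, atoms touch along the cell edge, so a = 2r, giving a = 3.360 Å = 3.360 × 10^-8 cm.
With Z = 1, ρ = Z·M/(N_A·a³) = 1 × 209.0 / (6.022 × 10²³ × 3.793 × 10^-23) = 9.149 g/cm³.

9.15 g/cm³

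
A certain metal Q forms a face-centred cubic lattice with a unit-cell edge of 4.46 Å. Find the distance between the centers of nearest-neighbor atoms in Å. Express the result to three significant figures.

3.15 Å

In an FCC structure, atoms touch along the face diagonal, so √2·a = 4r; the nearest-neighbor distance equals 2r = 0.7071·a.
d = 0.7071 × 4.46 = 3.15 Å.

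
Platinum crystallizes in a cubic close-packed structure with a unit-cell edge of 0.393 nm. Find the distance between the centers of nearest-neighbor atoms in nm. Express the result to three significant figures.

In an FCC structure, atoms touch along the face diagonal, so √2·a = 4r; the nearest-neighbor distance equals 2r = 0.7071·a.
d = 0.7071 × 0.393 = 0.278 nm.

0.278 nm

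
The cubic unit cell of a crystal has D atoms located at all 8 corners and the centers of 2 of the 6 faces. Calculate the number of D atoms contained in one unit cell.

2

Corner atoms are shared by 8 cells (1/8 each), face atoms by 2 (1/2 each).
Net atoms = 8 × 1/8 + 2 × 1/2 = 1 + 1 = 2.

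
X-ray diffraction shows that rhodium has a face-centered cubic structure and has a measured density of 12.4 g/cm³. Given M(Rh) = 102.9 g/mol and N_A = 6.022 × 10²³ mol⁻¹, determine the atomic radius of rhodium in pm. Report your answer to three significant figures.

For an FCC cell (Z = 4), a³ = Z·M/(N_A·ρ) = 4 × 102.9 / (6.022 × 10²³ × 12.40) = 5.512 × 10^-23 cm³, so a = 3.806 × 10^-8 cm = 380.6 pm.
Atoms touch along the face diagonal, so √2·a = 4r, so r = 0.3536 × a = 135 pm.

135 pm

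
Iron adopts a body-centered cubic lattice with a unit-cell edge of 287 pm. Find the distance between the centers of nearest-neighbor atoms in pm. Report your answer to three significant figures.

In a BCC structure, atoms touch along the body diagonal, so √3·a = 4r; the nearest-neighbor distance equals 2r = 0.8660·a.
d = 0.8660 × 287 = 249 pm.

249 pm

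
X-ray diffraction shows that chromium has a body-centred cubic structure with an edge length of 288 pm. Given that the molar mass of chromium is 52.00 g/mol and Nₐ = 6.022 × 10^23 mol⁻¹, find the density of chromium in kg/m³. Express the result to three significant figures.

A BCC unit cell contains Z = 2 atoms.
Cell volume: a³ = (288 pm)³ = (2.880 × 10^-8 cm)³ = 2.389 × 10^-23 cm³.
ρ = Z·M/(N_A·a³) = 2 × 52.00 / (6.022 × 10²³ × 2.389 × 10^-23) = 7.230 g/cm³ = 7230 kg/m³.

7230 kg/m³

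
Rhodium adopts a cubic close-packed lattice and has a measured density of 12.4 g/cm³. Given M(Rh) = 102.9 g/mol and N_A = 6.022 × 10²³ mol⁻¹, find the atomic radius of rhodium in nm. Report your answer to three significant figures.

For an FCC cell (Z = 4), a³ = Z·M/(N_A·ρ) = 4 × 102.9 / (6.022 × 10²³ × 12.40) = 5.512 × 10^-23 cm³, so a = 3.806 × 10^-8 cm = 0.3806 nm.
Atoms touch along the face diagonal, so √2·a = 4r, so r = 0.3536 × a = 0.135 nm.

0.135 nm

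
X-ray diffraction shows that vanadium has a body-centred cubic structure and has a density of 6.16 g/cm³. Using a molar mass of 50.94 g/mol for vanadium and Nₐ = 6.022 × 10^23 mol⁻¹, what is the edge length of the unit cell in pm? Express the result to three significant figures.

With Z = 2 atoms per BCC cell, a³ = Z·M/(N_A·ρ) = 2 × 50.94 / (6.022 × 10²³ × 6.160 g/cm³) = 2.746 × 10^-23 cm³.
a = (2.746 × 10^-23)^(1/3) = 3.017 × 10^-8 cm = 302 pm.

302 pm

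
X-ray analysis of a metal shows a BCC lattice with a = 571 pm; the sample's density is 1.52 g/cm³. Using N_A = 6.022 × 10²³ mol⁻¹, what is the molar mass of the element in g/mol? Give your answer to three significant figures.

85.2 g/mol

A BCC cell has Z = 2 atoms; a = 5.710 × 10^-8 cm.
M = ρ·N_A·a³/Z = 1.52 × 6.022 × 10²³ × 1.862 × 10^-22 / 2 = 85.2 g/mol.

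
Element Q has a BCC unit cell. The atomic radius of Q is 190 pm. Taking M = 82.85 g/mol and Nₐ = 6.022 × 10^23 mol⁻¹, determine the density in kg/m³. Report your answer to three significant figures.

In a BCC lattice, atoms touch along the body diagonal, so √3·a = 4r, giving a = 438.8 pm = 4.388 × 10^-8 cm.
With Z = 2, ρ = Z·M/(N_A·a³) = 2 × 82.85 / (6.022 × 10²³ × 8.448 × 10^-23) = 3.257 g/cm³ = 3260 kg/m³.

3260 kg/m³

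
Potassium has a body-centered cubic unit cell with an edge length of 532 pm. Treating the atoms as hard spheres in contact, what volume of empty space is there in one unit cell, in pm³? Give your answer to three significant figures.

4.82 × 10^7 pm³

In a BCC lattice atoms touch along the body diagonal, so √3·a = 4r, so r = 0.4330a = 230.4 pm.
V_cell = a³ = 1.506 × 10^8 pm³; V_atoms = 2 × (4/3)πr³ = 1.024 × 10^8 pm³.
Empty space = 1.506 × 10^8 − 1.024 × 10^8 = 4.82 × 10^7 pm³.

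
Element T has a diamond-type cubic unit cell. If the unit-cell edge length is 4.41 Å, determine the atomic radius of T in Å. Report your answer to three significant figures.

In a diamond cubic lattice, nearest neighbors lie along the body diagonal with √3·a = 8r.
r = √3·a/8 = 1.7321 × 4.41 / 8 = 0.955 Å.

0.955 Å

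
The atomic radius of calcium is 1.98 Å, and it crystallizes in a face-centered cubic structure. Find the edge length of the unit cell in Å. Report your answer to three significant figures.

5.60 Å

In an FCC lattice, atoms touch along the face diagonal, so √2·a = 4r.
a = 4r/√2 = 4 × 1.98 / 1.4142 = 5.60 Å.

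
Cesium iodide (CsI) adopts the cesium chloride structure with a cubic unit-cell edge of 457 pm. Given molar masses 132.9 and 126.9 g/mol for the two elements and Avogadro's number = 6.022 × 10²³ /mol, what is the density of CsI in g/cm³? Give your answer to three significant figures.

4.52 g/cm³

The cesium chloride structure contains Z = 1 formula unit per cell; M(CsI) = 132.9 + 126.9 = 259.8 g/mol.
a³ = (4.570 × 10^-8 cm)³ = 9.544 × 10^-23 cm³.
ρ = 1 × 259.8 / (6.022 × 10²³ × 9.544 × 10^-23) = 4.520 g/cm³.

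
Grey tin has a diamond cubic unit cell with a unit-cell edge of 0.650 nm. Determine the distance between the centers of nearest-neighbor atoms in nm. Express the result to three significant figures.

In a diamond cubic structure, nearest neighbors lie along the body diagonal with √3·a = 8r; the nearest-neighbor distance equals 2r = 0.4330·a.
d = 0.4330 × 0.650 = 0.281 nm.

0.281 nm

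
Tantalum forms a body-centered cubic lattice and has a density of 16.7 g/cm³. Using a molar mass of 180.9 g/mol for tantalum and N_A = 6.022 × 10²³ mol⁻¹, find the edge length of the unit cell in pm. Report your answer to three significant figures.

With Z = 2 atoms per BCC cell, a³ = Z·M/(N_A·ρ) = 2 × 180.9 / (6.022 × 10²³ × 16.70 g/cm³) = 3.598 × 10^-23 cm³.
a = (3.598 × 10^-23)^(1/3) = 3.301 × 10^-8 cm = 330 pm.

330 pm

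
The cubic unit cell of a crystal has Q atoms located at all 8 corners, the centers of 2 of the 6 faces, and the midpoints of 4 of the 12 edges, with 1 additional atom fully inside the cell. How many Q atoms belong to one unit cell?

Corner atoms are shared by 8 cells (1/8 each), face atoms by 2 (1/2 each), edge atoms by 4 (1/4 each), interior atoms are unshared.
Net atoms = 8 × 1/8 + 2 × 1/2 + 4 × 1/4 + 1 = 1 + 1 + 1 + 1 = 4.

4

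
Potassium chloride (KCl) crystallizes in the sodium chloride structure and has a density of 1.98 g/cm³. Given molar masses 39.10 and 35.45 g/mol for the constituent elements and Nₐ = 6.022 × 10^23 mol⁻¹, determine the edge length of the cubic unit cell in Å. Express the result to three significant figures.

6.30 Å

M(KCl) = 74.55 g/mol; Z = 4 formula units per cell.
a³ = Z·M/(N_A·ρ) = 4 × 74.55 / (6.022 × 10²³ × 1.98) = 2.501 × 10^-22 cm³, so a = 6.300 × 10^-8 cm = 6.30 Å.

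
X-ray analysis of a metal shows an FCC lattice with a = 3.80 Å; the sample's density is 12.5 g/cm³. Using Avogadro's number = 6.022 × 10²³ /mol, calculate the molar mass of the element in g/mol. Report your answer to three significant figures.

103 g/mol

An FCC cell has Z = 4 atoms; a = 3.800 × 10^-8 cm.
M = ρ·N_A·a³/Z = 12.5 × 6.022 × 10²³ × 5.487 × 10^-23 / 4 = 103 g/mol.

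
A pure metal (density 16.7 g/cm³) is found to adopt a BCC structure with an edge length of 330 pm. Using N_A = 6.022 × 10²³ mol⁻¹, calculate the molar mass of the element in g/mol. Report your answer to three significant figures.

A BCC cell has Z = 2 atoms; a = 3.300 × 10^-8 cm.
M = ρ·N_A·a³/Z = 16.7 × 6.022 × 10²³ × 3.594 × 10^-23 / 2 = 181 g/mol.

181 g/mol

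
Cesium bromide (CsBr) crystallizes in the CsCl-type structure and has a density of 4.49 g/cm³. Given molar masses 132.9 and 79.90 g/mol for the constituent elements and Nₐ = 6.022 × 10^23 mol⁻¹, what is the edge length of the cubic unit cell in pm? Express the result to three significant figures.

429 pm

M(CsBr) = 212.8 g/mol; Z = 1 formula unit per cell.
a³ = Z·M/(N_A·ρ) = 1 × 212.8 / (6.022 × 10²³ × 4.49) = 7.870 × 10^-23 cm³, so a = 4.285 × 10^-8 cm = 429 pm.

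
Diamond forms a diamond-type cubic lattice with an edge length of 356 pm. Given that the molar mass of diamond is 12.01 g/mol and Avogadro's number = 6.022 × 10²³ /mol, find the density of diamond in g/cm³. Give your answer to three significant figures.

3.54 g/cm³

A diamond cubic unit cell contains Z = 8 atoms.
Cell volume: a³ = (356 pm)³ = (3.560 × 10^-8 cm)³ = 4.512 × 10^-23 cm³.
ρ = Z·M/(N_A·a³) = 8 × 12.01 / (6.022 × 10²³ × 4.512 × 10^-23) = 3.536 g/cm³.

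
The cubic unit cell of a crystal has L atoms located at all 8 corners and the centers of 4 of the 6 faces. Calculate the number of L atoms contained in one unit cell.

Corner atoms are shared by 8 cells (1/8 each), face atoms by 2 (1/2 each).
Net atoms = 8 × 1/8 + 4 × 1/2 = 1 + 2 = 3.

3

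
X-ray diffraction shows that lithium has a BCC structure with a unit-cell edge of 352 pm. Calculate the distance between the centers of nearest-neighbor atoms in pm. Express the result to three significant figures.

305 pm

In a BCC structure, atoms touch along the body diagonal, so √3·a = 4r; the nearest-neighbor distance equals 2r = 0.8660·a.
d = 0.8660 × 352 = 305 pm.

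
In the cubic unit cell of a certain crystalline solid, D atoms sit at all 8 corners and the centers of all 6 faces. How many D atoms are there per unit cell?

Corner atoms are shared by 8 cells (1/8 each), face atoms by 2 (1/2 each).
Net atoms = 8 × 1/8 + 6 × 1/2 = 1 + 3 = 4.

4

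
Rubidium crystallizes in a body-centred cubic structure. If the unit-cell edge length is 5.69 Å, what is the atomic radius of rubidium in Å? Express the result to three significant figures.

In a BCC lattice, atoms touch along the body diagonal, so √3·a = 4r.
r = √3·a/4 = 1.7321 × 5.69 / 4 = 2.46 Å.

2.46 Å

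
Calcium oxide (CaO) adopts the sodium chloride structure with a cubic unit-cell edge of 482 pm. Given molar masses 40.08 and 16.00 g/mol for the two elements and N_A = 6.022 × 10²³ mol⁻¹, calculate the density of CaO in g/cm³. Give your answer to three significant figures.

3.33 g/cm³

The sodium chloride structure contains Z = 4 formula units per cell; M(CaO) = 40.08 + 16.00 = 56.08 g/mol.
a³ = (4.820 × 10^-8 cm)³ = 1.120 × 10^-22 cm³.
ρ = 4 × 56.08 / (6.022 × 10²³ × 1.120 × 10^-22) = 3.326 g/cm³.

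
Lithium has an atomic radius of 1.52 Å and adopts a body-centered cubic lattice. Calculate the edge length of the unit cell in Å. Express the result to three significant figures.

In a BCC lattice, atoms touch along the body diagonal, so √3·a = 4r.
a = 4r/√3 = 4 × 1.52 / 1.7321 = 3.51 Å.

3.51 Å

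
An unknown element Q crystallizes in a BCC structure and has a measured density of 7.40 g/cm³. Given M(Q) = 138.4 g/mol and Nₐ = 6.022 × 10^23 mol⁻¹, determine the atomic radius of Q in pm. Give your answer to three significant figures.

For a BCC cell (Z = 2), a³ = Z·M/(N_A·ρ) = 2 × 138.4 / (6.022 × 10²³ × 7.400) = 6.211 × 10^-23 cm³, so a = 3.960 × 10^-8 cm = 396.0 pm.
Atoms touch along the body diagonal, so √3·a = 4r, so r = 0.4330 × a = 171 pm.

171 pm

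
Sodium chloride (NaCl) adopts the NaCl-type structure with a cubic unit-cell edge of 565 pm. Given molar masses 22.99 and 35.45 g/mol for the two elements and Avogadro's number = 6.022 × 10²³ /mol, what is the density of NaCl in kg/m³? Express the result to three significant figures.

2150 kg/m³

The NaCl-type structure contains Z = 4 formula units per cell; M(NaCl) = 22.99 + 35.45 = 58.44 g/mol.
a³ = (5.650 × 10^-8 cm)³ = 1.804 × 10^-22 cm³.
ρ = 4 × 58.44 / (6.022 × 10²³ × 1.804 × 10^-22) = 2.152 g/cm³ = 2150 kg/m³.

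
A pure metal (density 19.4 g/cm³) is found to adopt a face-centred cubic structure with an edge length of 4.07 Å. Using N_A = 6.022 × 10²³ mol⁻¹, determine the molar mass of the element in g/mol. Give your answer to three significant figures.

197 g/mol

An FCC cell has Z = 4 atoms; a = 4.070 × 10^-8 cm.
M = ρ·N_A·a³/Z = 19.4 × 6.022 × 10²³ × 6.742 × 10^-23 / 4 = 197 g/mol.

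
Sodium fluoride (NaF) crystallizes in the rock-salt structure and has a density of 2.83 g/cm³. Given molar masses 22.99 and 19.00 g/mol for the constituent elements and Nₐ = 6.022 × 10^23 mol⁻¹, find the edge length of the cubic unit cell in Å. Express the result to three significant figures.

M(NaF) = 41.99 g/mol; Z = 4 formula units per cell.
a³ = Z·M/(N_A·ρ) = 4 × 41.99 / (6.022 × 10²³ × 2.83) = 9.856 × 10^-23 cm³, so a = 4.619 × 10^-8 cm = 4.62 Å.

4.62 Å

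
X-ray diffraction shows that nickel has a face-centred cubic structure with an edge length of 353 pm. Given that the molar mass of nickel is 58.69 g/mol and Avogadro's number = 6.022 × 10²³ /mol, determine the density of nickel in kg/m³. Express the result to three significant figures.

8860 kg/m³

An FCC unit cell contains Z = 4 atoms.
Cell volume: a³ = (353 pm)³ = (3.530 × 10^-8 cm)³ = 4.399 × 10^-23 cm³.
ρ = Z·M/(N_A·a³) = 4 × 58.69 / (6.022 × 10²³ × 4.399 × 10^-23) = 8.863 g/cm³ = 8860 kg/m³.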